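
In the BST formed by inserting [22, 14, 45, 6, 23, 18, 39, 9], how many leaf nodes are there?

Tree built from: [22, 14, 45, 6, 23, 18, 39, 9]
Tree (level-order array): [22, 14, 45, 6, 18, 23, None, None, 9, None, None, None, 39]
Rule: A leaf has 0 children.
Per-node child counts:
  node 22: 2 child(ren)
  node 14: 2 child(ren)
  node 6: 1 child(ren)
  node 9: 0 child(ren)
  node 18: 0 child(ren)
  node 45: 1 child(ren)
  node 23: 1 child(ren)
  node 39: 0 child(ren)
Matching nodes: [9, 18, 39]
Count of leaf nodes: 3


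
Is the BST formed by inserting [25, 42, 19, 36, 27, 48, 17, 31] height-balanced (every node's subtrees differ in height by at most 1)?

Tree (level-order array): [25, 19, 42, 17, None, 36, 48, None, None, 27, None, None, None, None, 31]
Definition: a tree is height-balanced if, at every node, |h(left) - h(right)| <= 1 (empty subtree has height -1).
Bottom-up per-node check:
  node 17: h_left=-1, h_right=-1, diff=0 [OK], height=0
  node 19: h_left=0, h_right=-1, diff=1 [OK], height=1
  node 31: h_left=-1, h_right=-1, diff=0 [OK], height=0
  node 27: h_left=-1, h_right=0, diff=1 [OK], height=1
  node 36: h_left=1, h_right=-1, diff=2 [FAIL (|1--1|=2 > 1)], height=2
  node 48: h_left=-1, h_right=-1, diff=0 [OK], height=0
  node 42: h_left=2, h_right=0, diff=2 [FAIL (|2-0|=2 > 1)], height=3
  node 25: h_left=1, h_right=3, diff=2 [FAIL (|1-3|=2 > 1)], height=4
Node 36 violates the condition: |1 - -1| = 2 > 1.
Result: Not balanced


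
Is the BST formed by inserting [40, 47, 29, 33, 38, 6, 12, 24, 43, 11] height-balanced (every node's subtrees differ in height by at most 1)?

Tree (level-order array): [40, 29, 47, 6, 33, 43, None, None, 12, None, 38, None, None, 11, 24]
Definition: a tree is height-balanced if, at every node, |h(left) - h(right)| <= 1 (empty subtree has height -1).
Bottom-up per-node check:
  node 11: h_left=-1, h_right=-1, diff=0 [OK], height=0
  node 24: h_left=-1, h_right=-1, diff=0 [OK], height=0
  node 12: h_left=0, h_right=0, diff=0 [OK], height=1
  node 6: h_left=-1, h_right=1, diff=2 [FAIL (|-1-1|=2 > 1)], height=2
  node 38: h_left=-1, h_right=-1, diff=0 [OK], height=0
  node 33: h_left=-1, h_right=0, diff=1 [OK], height=1
  node 29: h_left=2, h_right=1, diff=1 [OK], height=3
  node 43: h_left=-1, h_right=-1, diff=0 [OK], height=0
  node 47: h_left=0, h_right=-1, diff=1 [OK], height=1
  node 40: h_left=3, h_right=1, diff=2 [FAIL (|3-1|=2 > 1)], height=4
Node 6 violates the condition: |-1 - 1| = 2 > 1.
Result: Not balanced


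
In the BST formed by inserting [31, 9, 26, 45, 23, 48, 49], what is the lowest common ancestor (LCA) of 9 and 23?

Tree insertion order: [31, 9, 26, 45, 23, 48, 49]
Tree (level-order array): [31, 9, 45, None, 26, None, 48, 23, None, None, 49]
In a BST, the LCA of p=9, q=23 is the first node v on the
root-to-leaf path with p <= v <= q (go left if both < v, right if both > v).
Walk from root:
  at 31: both 9 and 23 < 31, go left
  at 9: 9 <= 9 <= 23, this is the LCA
LCA = 9


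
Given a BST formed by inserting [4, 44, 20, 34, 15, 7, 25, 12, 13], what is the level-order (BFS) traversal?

Tree insertion order: [4, 44, 20, 34, 15, 7, 25, 12, 13]
Tree (level-order array): [4, None, 44, 20, None, 15, 34, 7, None, 25, None, None, 12, None, None, None, 13]
BFS from the root, enqueuing left then right child of each popped node:
  queue [4] -> pop 4, enqueue [44], visited so far: [4]
  queue [44] -> pop 44, enqueue [20], visited so far: [4, 44]
  queue [20] -> pop 20, enqueue [15, 34], visited so far: [4, 44, 20]
  queue [15, 34] -> pop 15, enqueue [7], visited so far: [4, 44, 20, 15]
  queue [34, 7] -> pop 34, enqueue [25], visited so far: [4, 44, 20, 15, 34]
  queue [7, 25] -> pop 7, enqueue [12], visited so far: [4, 44, 20, 15, 34, 7]
  queue [25, 12] -> pop 25, enqueue [none], visited so far: [4, 44, 20, 15, 34, 7, 25]
  queue [12] -> pop 12, enqueue [13], visited so far: [4, 44, 20, 15, 34, 7, 25, 12]
  queue [13] -> pop 13, enqueue [none], visited so far: [4, 44, 20, 15, 34, 7, 25, 12, 13]
Result: [4, 44, 20, 15, 34, 7, 25, 12, 13]


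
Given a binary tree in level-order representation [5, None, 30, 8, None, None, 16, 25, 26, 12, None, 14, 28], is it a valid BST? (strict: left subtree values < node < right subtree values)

Level-order array: [5, None, 30, 8, None, None, 16, 25, 26, 12, None, 14, 28]
Validate using subtree bounds (lo, hi): at each node, require lo < value < hi,
then recurse left with hi=value and right with lo=value.
Preorder trace (stopping at first violation):
  at node 5 with bounds (-inf, +inf): OK
  at node 30 with bounds (5, +inf): OK
  at node 8 with bounds (5, 30): OK
  at node 16 with bounds (8, 30): OK
  at node 25 with bounds (8, 16): VIOLATION
Node 25 violates its bound: not (8 < 25 < 16).
Result: Not a valid BST


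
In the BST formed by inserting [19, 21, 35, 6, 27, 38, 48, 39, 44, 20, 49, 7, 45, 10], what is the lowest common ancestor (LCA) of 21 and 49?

Tree insertion order: [19, 21, 35, 6, 27, 38, 48, 39, 44, 20, 49, 7, 45, 10]
Tree (level-order array): [19, 6, 21, None, 7, 20, 35, None, 10, None, None, 27, 38, None, None, None, None, None, 48, 39, 49, None, 44, None, None, None, 45]
In a BST, the LCA of p=21, q=49 is the first node v on the
root-to-leaf path with p <= v <= q (go left if both < v, right if both > v).
Walk from root:
  at 19: both 21 and 49 > 19, go right
  at 21: 21 <= 21 <= 49, this is the LCA
LCA = 21


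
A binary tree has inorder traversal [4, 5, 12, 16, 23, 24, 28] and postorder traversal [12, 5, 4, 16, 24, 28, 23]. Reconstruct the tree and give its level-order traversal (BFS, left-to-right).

Inorder:   [4, 5, 12, 16, 23, 24, 28]
Postorder: [12, 5, 4, 16, 24, 28, 23]
Algorithm: postorder visits root last, so walk postorder right-to-left;
each value is the root of the current inorder slice — split it at that
value, recurse on the right subtree first, then the left.
Recursive splits:
  root=23; inorder splits into left=[4, 5, 12, 16], right=[24, 28]
  root=28; inorder splits into left=[24], right=[]
  root=24; inorder splits into left=[], right=[]
  root=16; inorder splits into left=[4, 5, 12], right=[]
  root=4; inorder splits into left=[], right=[5, 12]
  root=5; inorder splits into left=[], right=[12]
  root=12; inorder splits into left=[], right=[]
Reconstructed level-order: [23, 16, 28, 4, 24, 5, 12]


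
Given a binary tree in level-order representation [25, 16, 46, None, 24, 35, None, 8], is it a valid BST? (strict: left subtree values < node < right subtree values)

Level-order array: [25, 16, 46, None, 24, 35, None, 8]
Validate using subtree bounds (lo, hi): at each node, require lo < value < hi,
then recurse left with hi=value and right with lo=value.
Preorder trace (stopping at first violation):
  at node 25 with bounds (-inf, +inf): OK
  at node 16 with bounds (-inf, 25): OK
  at node 24 with bounds (16, 25): OK
  at node 8 with bounds (16, 24): VIOLATION
Node 8 violates its bound: not (16 < 8 < 24).
Result: Not a valid BST


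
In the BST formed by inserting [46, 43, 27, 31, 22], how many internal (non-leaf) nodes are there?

Tree built from: [46, 43, 27, 31, 22]
Tree (level-order array): [46, 43, None, 27, None, 22, 31]
Rule: An internal node has at least one child.
Per-node child counts:
  node 46: 1 child(ren)
  node 43: 1 child(ren)
  node 27: 2 child(ren)
  node 22: 0 child(ren)
  node 31: 0 child(ren)
Matching nodes: [46, 43, 27]
Count of internal (non-leaf) nodes: 3


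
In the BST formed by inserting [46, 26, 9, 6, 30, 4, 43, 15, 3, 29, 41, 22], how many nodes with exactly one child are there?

Tree built from: [46, 26, 9, 6, 30, 4, 43, 15, 3, 29, 41, 22]
Tree (level-order array): [46, 26, None, 9, 30, 6, 15, 29, 43, 4, None, None, 22, None, None, 41, None, 3]
Rule: These are nodes with exactly 1 non-null child.
Per-node child counts:
  node 46: 1 child(ren)
  node 26: 2 child(ren)
  node 9: 2 child(ren)
  node 6: 1 child(ren)
  node 4: 1 child(ren)
  node 3: 0 child(ren)
  node 15: 1 child(ren)
  node 22: 0 child(ren)
  node 30: 2 child(ren)
  node 29: 0 child(ren)
  node 43: 1 child(ren)
  node 41: 0 child(ren)
Matching nodes: [46, 6, 4, 15, 43]
Count of nodes with exactly one child: 5


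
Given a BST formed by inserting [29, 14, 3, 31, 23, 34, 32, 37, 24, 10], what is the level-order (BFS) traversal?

Tree insertion order: [29, 14, 3, 31, 23, 34, 32, 37, 24, 10]
Tree (level-order array): [29, 14, 31, 3, 23, None, 34, None, 10, None, 24, 32, 37]
BFS from the root, enqueuing left then right child of each popped node:
  queue [29] -> pop 29, enqueue [14, 31], visited so far: [29]
  queue [14, 31] -> pop 14, enqueue [3, 23], visited so far: [29, 14]
  queue [31, 3, 23] -> pop 31, enqueue [34], visited so far: [29, 14, 31]
  queue [3, 23, 34] -> pop 3, enqueue [10], visited so far: [29, 14, 31, 3]
  queue [23, 34, 10] -> pop 23, enqueue [24], visited so far: [29, 14, 31, 3, 23]
  queue [34, 10, 24] -> pop 34, enqueue [32, 37], visited so far: [29, 14, 31, 3, 23, 34]
  queue [10, 24, 32, 37] -> pop 10, enqueue [none], visited so far: [29, 14, 31, 3, 23, 34, 10]
  queue [24, 32, 37] -> pop 24, enqueue [none], visited so far: [29, 14, 31, 3, 23, 34, 10, 24]
  queue [32, 37] -> pop 32, enqueue [none], visited so far: [29, 14, 31, 3, 23, 34, 10, 24, 32]
  queue [37] -> pop 37, enqueue [none], visited so far: [29, 14, 31, 3, 23, 34, 10, 24, 32, 37]
Result: [29, 14, 31, 3, 23, 34, 10, 24, 32, 37]


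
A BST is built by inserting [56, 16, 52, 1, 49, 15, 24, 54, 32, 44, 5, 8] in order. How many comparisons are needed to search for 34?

Search path for 34: 56 -> 16 -> 52 -> 49 -> 24 -> 32 -> 44
Found: False
Comparisons: 7


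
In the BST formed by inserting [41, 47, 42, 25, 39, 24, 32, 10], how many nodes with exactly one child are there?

Tree built from: [41, 47, 42, 25, 39, 24, 32, 10]
Tree (level-order array): [41, 25, 47, 24, 39, 42, None, 10, None, 32]
Rule: These are nodes with exactly 1 non-null child.
Per-node child counts:
  node 41: 2 child(ren)
  node 25: 2 child(ren)
  node 24: 1 child(ren)
  node 10: 0 child(ren)
  node 39: 1 child(ren)
  node 32: 0 child(ren)
  node 47: 1 child(ren)
  node 42: 0 child(ren)
Matching nodes: [24, 39, 47]
Count of nodes with exactly one child: 3


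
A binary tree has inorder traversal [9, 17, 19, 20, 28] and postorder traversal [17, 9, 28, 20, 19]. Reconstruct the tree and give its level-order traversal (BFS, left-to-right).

Inorder:   [9, 17, 19, 20, 28]
Postorder: [17, 9, 28, 20, 19]
Algorithm: postorder visits root last, so walk postorder right-to-left;
each value is the root of the current inorder slice — split it at that
value, recurse on the right subtree first, then the left.
Recursive splits:
  root=19; inorder splits into left=[9, 17], right=[20, 28]
  root=20; inorder splits into left=[], right=[28]
  root=28; inorder splits into left=[], right=[]
  root=9; inorder splits into left=[], right=[17]
  root=17; inorder splits into left=[], right=[]
Reconstructed level-order: [19, 9, 20, 17, 28]


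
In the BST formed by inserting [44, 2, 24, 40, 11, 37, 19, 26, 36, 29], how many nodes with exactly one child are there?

Tree built from: [44, 2, 24, 40, 11, 37, 19, 26, 36, 29]
Tree (level-order array): [44, 2, None, None, 24, 11, 40, None, 19, 37, None, None, None, 26, None, None, 36, 29]
Rule: These are nodes with exactly 1 non-null child.
Per-node child counts:
  node 44: 1 child(ren)
  node 2: 1 child(ren)
  node 24: 2 child(ren)
  node 11: 1 child(ren)
  node 19: 0 child(ren)
  node 40: 1 child(ren)
  node 37: 1 child(ren)
  node 26: 1 child(ren)
  node 36: 1 child(ren)
  node 29: 0 child(ren)
Matching nodes: [44, 2, 11, 40, 37, 26, 36]
Count of nodes with exactly one child: 7


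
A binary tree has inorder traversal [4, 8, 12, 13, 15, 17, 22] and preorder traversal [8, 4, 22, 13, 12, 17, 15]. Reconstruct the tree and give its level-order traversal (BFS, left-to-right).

Inorder:  [4, 8, 12, 13, 15, 17, 22]
Preorder: [8, 4, 22, 13, 12, 17, 15]
Algorithm: preorder visits root first, so consume preorder in order;
for each root, split the current inorder slice at that value into
left-subtree inorder and right-subtree inorder, then recurse.
Recursive splits:
  root=8; inorder splits into left=[4], right=[12, 13, 15, 17, 22]
  root=4; inorder splits into left=[], right=[]
  root=22; inorder splits into left=[12, 13, 15, 17], right=[]
  root=13; inorder splits into left=[12], right=[15, 17]
  root=12; inorder splits into left=[], right=[]
  root=17; inorder splits into left=[15], right=[]
  root=15; inorder splits into left=[], right=[]
Reconstructed level-order: [8, 4, 22, 13, 12, 17, 15]


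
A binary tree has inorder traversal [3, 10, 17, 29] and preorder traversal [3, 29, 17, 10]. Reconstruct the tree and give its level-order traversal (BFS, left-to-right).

Inorder:  [3, 10, 17, 29]
Preorder: [3, 29, 17, 10]
Algorithm: preorder visits root first, so consume preorder in order;
for each root, split the current inorder slice at that value into
left-subtree inorder and right-subtree inorder, then recurse.
Recursive splits:
  root=3; inorder splits into left=[], right=[10, 17, 29]
  root=29; inorder splits into left=[10, 17], right=[]
  root=17; inorder splits into left=[10], right=[]
  root=10; inorder splits into left=[], right=[]
Reconstructed level-order: [3, 29, 17, 10]


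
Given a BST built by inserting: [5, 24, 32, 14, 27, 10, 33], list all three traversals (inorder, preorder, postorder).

Tree insertion order: [5, 24, 32, 14, 27, 10, 33]
Tree (level-order array): [5, None, 24, 14, 32, 10, None, 27, 33]
Inorder (L, root, R): [5, 10, 14, 24, 27, 32, 33]
Preorder (root, L, R): [5, 24, 14, 10, 32, 27, 33]
Postorder (L, R, root): [10, 14, 27, 33, 32, 24, 5]


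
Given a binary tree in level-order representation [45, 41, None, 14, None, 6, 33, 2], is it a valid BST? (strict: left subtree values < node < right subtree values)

Level-order array: [45, 41, None, 14, None, 6, 33, 2]
Validate using subtree bounds (lo, hi): at each node, require lo < value < hi,
then recurse left with hi=value and right with lo=value.
Preorder trace (stopping at first violation):
  at node 45 with bounds (-inf, +inf): OK
  at node 41 with bounds (-inf, 45): OK
  at node 14 with bounds (-inf, 41): OK
  at node 6 with bounds (-inf, 14): OK
  at node 2 with bounds (-inf, 6): OK
  at node 33 with bounds (14, 41): OK
No violation found at any node.
Result: Valid BST


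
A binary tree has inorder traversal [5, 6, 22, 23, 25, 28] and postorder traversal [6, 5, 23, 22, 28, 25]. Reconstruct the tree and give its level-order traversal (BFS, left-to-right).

Inorder:   [5, 6, 22, 23, 25, 28]
Postorder: [6, 5, 23, 22, 28, 25]
Algorithm: postorder visits root last, so walk postorder right-to-left;
each value is the root of the current inorder slice — split it at that
value, recurse on the right subtree first, then the left.
Recursive splits:
  root=25; inorder splits into left=[5, 6, 22, 23], right=[28]
  root=28; inorder splits into left=[], right=[]
  root=22; inorder splits into left=[5, 6], right=[23]
  root=23; inorder splits into left=[], right=[]
  root=5; inorder splits into left=[], right=[6]
  root=6; inorder splits into left=[], right=[]
Reconstructed level-order: [25, 22, 28, 5, 23, 6]


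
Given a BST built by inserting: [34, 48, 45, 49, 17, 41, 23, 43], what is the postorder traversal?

Tree insertion order: [34, 48, 45, 49, 17, 41, 23, 43]
Tree (level-order array): [34, 17, 48, None, 23, 45, 49, None, None, 41, None, None, None, None, 43]
Postorder traversal: [23, 17, 43, 41, 45, 49, 48, 34]


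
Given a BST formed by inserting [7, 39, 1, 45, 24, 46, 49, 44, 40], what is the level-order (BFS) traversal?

Tree insertion order: [7, 39, 1, 45, 24, 46, 49, 44, 40]
Tree (level-order array): [7, 1, 39, None, None, 24, 45, None, None, 44, 46, 40, None, None, 49]
BFS from the root, enqueuing left then right child of each popped node:
  queue [7] -> pop 7, enqueue [1, 39], visited so far: [7]
  queue [1, 39] -> pop 1, enqueue [none], visited so far: [7, 1]
  queue [39] -> pop 39, enqueue [24, 45], visited so far: [7, 1, 39]
  queue [24, 45] -> pop 24, enqueue [none], visited so far: [7, 1, 39, 24]
  queue [45] -> pop 45, enqueue [44, 46], visited so far: [7, 1, 39, 24, 45]
  queue [44, 46] -> pop 44, enqueue [40], visited so far: [7, 1, 39, 24, 45, 44]
  queue [46, 40] -> pop 46, enqueue [49], visited so far: [7, 1, 39, 24, 45, 44, 46]
  queue [40, 49] -> pop 40, enqueue [none], visited so far: [7, 1, 39, 24, 45, 44, 46, 40]
  queue [49] -> pop 49, enqueue [none], visited so far: [7, 1, 39, 24, 45, 44, 46, 40, 49]
Result: [7, 1, 39, 24, 45, 44, 46, 40, 49]


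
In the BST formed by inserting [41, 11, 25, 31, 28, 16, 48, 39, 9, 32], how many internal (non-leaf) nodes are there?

Tree built from: [41, 11, 25, 31, 28, 16, 48, 39, 9, 32]
Tree (level-order array): [41, 11, 48, 9, 25, None, None, None, None, 16, 31, None, None, 28, 39, None, None, 32]
Rule: An internal node has at least one child.
Per-node child counts:
  node 41: 2 child(ren)
  node 11: 2 child(ren)
  node 9: 0 child(ren)
  node 25: 2 child(ren)
  node 16: 0 child(ren)
  node 31: 2 child(ren)
  node 28: 0 child(ren)
  node 39: 1 child(ren)
  node 32: 0 child(ren)
  node 48: 0 child(ren)
Matching nodes: [41, 11, 25, 31, 39]
Count of internal (non-leaf) nodes: 5


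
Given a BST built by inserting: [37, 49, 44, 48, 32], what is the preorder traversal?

Tree insertion order: [37, 49, 44, 48, 32]
Tree (level-order array): [37, 32, 49, None, None, 44, None, None, 48]
Preorder traversal: [37, 32, 49, 44, 48]


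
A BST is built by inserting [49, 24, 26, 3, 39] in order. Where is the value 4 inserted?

Starting tree (level order): [49, 24, None, 3, 26, None, None, None, 39]
Insertion path: 49 -> 24 -> 3
Result: insert 4 as right child of 3
Final tree (level order): [49, 24, None, 3, 26, None, 4, None, 39]


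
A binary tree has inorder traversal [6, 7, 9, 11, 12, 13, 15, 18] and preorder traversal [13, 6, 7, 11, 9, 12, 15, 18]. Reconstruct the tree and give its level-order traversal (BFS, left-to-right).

Inorder:  [6, 7, 9, 11, 12, 13, 15, 18]
Preorder: [13, 6, 7, 11, 9, 12, 15, 18]
Algorithm: preorder visits root first, so consume preorder in order;
for each root, split the current inorder slice at that value into
left-subtree inorder and right-subtree inorder, then recurse.
Recursive splits:
  root=13; inorder splits into left=[6, 7, 9, 11, 12], right=[15, 18]
  root=6; inorder splits into left=[], right=[7, 9, 11, 12]
  root=7; inorder splits into left=[], right=[9, 11, 12]
  root=11; inorder splits into left=[9], right=[12]
  root=9; inorder splits into left=[], right=[]
  root=12; inorder splits into left=[], right=[]
  root=15; inorder splits into left=[], right=[18]
  root=18; inorder splits into left=[], right=[]
Reconstructed level-order: [13, 6, 15, 7, 18, 11, 9, 12]


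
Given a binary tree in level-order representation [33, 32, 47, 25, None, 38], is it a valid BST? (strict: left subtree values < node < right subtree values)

Level-order array: [33, 32, 47, 25, None, 38]
Validate using subtree bounds (lo, hi): at each node, require lo < value < hi,
then recurse left with hi=value and right with lo=value.
Preorder trace (stopping at first violation):
  at node 33 with bounds (-inf, +inf): OK
  at node 32 with bounds (-inf, 33): OK
  at node 25 with bounds (-inf, 32): OK
  at node 47 with bounds (33, +inf): OK
  at node 38 with bounds (33, 47): OK
No violation found at any node.
Result: Valid BST


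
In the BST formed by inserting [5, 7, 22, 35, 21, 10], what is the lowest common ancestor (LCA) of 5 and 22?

Tree insertion order: [5, 7, 22, 35, 21, 10]
Tree (level-order array): [5, None, 7, None, 22, 21, 35, 10]
In a BST, the LCA of p=5, q=22 is the first node v on the
root-to-leaf path with p <= v <= q (go left if both < v, right if both > v).
Walk from root:
  at 5: 5 <= 5 <= 22, this is the LCA
LCA = 5


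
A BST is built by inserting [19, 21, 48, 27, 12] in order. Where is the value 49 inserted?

Starting tree (level order): [19, 12, 21, None, None, None, 48, 27]
Insertion path: 19 -> 21 -> 48
Result: insert 49 as right child of 48
Final tree (level order): [19, 12, 21, None, None, None, 48, 27, 49]


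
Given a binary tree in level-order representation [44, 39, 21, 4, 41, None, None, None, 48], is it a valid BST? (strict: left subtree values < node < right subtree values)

Level-order array: [44, 39, 21, 4, 41, None, None, None, 48]
Validate using subtree bounds (lo, hi): at each node, require lo < value < hi,
then recurse left with hi=value and right with lo=value.
Preorder trace (stopping at first violation):
  at node 44 with bounds (-inf, +inf): OK
  at node 39 with bounds (-inf, 44): OK
  at node 4 with bounds (-inf, 39): OK
  at node 48 with bounds (4, 39): VIOLATION
Node 48 violates its bound: not (4 < 48 < 39).
Result: Not a valid BST


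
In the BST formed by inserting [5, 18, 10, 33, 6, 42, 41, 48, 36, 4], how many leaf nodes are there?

Tree built from: [5, 18, 10, 33, 6, 42, 41, 48, 36, 4]
Tree (level-order array): [5, 4, 18, None, None, 10, 33, 6, None, None, 42, None, None, 41, 48, 36]
Rule: A leaf has 0 children.
Per-node child counts:
  node 5: 2 child(ren)
  node 4: 0 child(ren)
  node 18: 2 child(ren)
  node 10: 1 child(ren)
  node 6: 0 child(ren)
  node 33: 1 child(ren)
  node 42: 2 child(ren)
  node 41: 1 child(ren)
  node 36: 0 child(ren)
  node 48: 0 child(ren)
Matching nodes: [4, 6, 36, 48]
Count of leaf nodes: 4


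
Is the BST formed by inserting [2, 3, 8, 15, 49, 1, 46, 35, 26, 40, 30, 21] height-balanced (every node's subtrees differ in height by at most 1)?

Tree (level-order array): [2, 1, 3, None, None, None, 8, None, 15, None, 49, 46, None, 35, None, 26, 40, 21, 30]
Definition: a tree is height-balanced if, at every node, |h(left) - h(right)| <= 1 (empty subtree has height -1).
Bottom-up per-node check:
  node 1: h_left=-1, h_right=-1, diff=0 [OK], height=0
  node 21: h_left=-1, h_right=-1, diff=0 [OK], height=0
  node 30: h_left=-1, h_right=-1, diff=0 [OK], height=0
  node 26: h_left=0, h_right=0, diff=0 [OK], height=1
  node 40: h_left=-1, h_right=-1, diff=0 [OK], height=0
  node 35: h_left=1, h_right=0, diff=1 [OK], height=2
  node 46: h_left=2, h_right=-1, diff=3 [FAIL (|2--1|=3 > 1)], height=3
  node 49: h_left=3, h_right=-1, diff=4 [FAIL (|3--1|=4 > 1)], height=4
  node 15: h_left=-1, h_right=4, diff=5 [FAIL (|-1-4|=5 > 1)], height=5
  node 8: h_left=-1, h_right=5, diff=6 [FAIL (|-1-5|=6 > 1)], height=6
  node 3: h_left=-1, h_right=6, diff=7 [FAIL (|-1-6|=7 > 1)], height=7
  node 2: h_left=0, h_right=7, diff=7 [FAIL (|0-7|=7 > 1)], height=8
Node 46 violates the condition: |2 - -1| = 3 > 1.
Result: Not balanced


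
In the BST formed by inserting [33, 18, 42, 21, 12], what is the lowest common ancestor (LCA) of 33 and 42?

Tree insertion order: [33, 18, 42, 21, 12]
Tree (level-order array): [33, 18, 42, 12, 21]
In a BST, the LCA of p=33, q=42 is the first node v on the
root-to-leaf path with p <= v <= q (go left if both < v, right if both > v).
Walk from root:
  at 33: 33 <= 33 <= 42, this is the LCA
LCA = 33


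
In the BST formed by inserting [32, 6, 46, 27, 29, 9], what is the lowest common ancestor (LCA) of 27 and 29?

Tree insertion order: [32, 6, 46, 27, 29, 9]
Tree (level-order array): [32, 6, 46, None, 27, None, None, 9, 29]
In a BST, the LCA of p=27, q=29 is the first node v on the
root-to-leaf path with p <= v <= q (go left if both < v, right if both > v).
Walk from root:
  at 32: both 27 and 29 < 32, go left
  at 6: both 27 and 29 > 6, go right
  at 27: 27 <= 27 <= 29, this is the LCA
LCA = 27


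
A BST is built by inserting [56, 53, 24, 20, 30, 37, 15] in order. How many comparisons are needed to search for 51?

Search path for 51: 56 -> 53 -> 24 -> 30 -> 37
Found: False
Comparisons: 5


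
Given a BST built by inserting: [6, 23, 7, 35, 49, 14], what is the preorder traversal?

Tree insertion order: [6, 23, 7, 35, 49, 14]
Tree (level-order array): [6, None, 23, 7, 35, None, 14, None, 49]
Preorder traversal: [6, 23, 7, 14, 35, 49]


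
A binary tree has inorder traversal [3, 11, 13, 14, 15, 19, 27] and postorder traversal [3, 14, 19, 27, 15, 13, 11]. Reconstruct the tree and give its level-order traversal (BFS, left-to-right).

Inorder:   [3, 11, 13, 14, 15, 19, 27]
Postorder: [3, 14, 19, 27, 15, 13, 11]
Algorithm: postorder visits root last, so walk postorder right-to-left;
each value is the root of the current inorder slice — split it at that
value, recurse on the right subtree first, then the left.
Recursive splits:
  root=11; inorder splits into left=[3], right=[13, 14, 15, 19, 27]
  root=13; inorder splits into left=[], right=[14, 15, 19, 27]
  root=15; inorder splits into left=[14], right=[19, 27]
  root=27; inorder splits into left=[19], right=[]
  root=19; inorder splits into left=[], right=[]
  root=14; inorder splits into left=[], right=[]
  root=3; inorder splits into left=[], right=[]
Reconstructed level-order: [11, 3, 13, 15, 14, 27, 19]


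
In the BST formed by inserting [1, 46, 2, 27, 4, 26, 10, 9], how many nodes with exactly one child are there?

Tree built from: [1, 46, 2, 27, 4, 26, 10, 9]
Tree (level-order array): [1, None, 46, 2, None, None, 27, 4, None, None, 26, 10, None, 9]
Rule: These are nodes with exactly 1 non-null child.
Per-node child counts:
  node 1: 1 child(ren)
  node 46: 1 child(ren)
  node 2: 1 child(ren)
  node 27: 1 child(ren)
  node 4: 1 child(ren)
  node 26: 1 child(ren)
  node 10: 1 child(ren)
  node 9: 0 child(ren)
Matching nodes: [1, 46, 2, 27, 4, 26, 10]
Count of nodes with exactly one child: 7


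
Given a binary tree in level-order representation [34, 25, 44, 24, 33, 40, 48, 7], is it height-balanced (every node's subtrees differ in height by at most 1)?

Tree (level-order array): [34, 25, 44, 24, 33, 40, 48, 7]
Definition: a tree is height-balanced if, at every node, |h(left) - h(right)| <= 1 (empty subtree has height -1).
Bottom-up per-node check:
  node 7: h_left=-1, h_right=-1, diff=0 [OK], height=0
  node 24: h_left=0, h_right=-1, diff=1 [OK], height=1
  node 33: h_left=-1, h_right=-1, diff=0 [OK], height=0
  node 25: h_left=1, h_right=0, diff=1 [OK], height=2
  node 40: h_left=-1, h_right=-1, diff=0 [OK], height=0
  node 48: h_left=-1, h_right=-1, diff=0 [OK], height=0
  node 44: h_left=0, h_right=0, diff=0 [OK], height=1
  node 34: h_left=2, h_right=1, diff=1 [OK], height=3
All nodes satisfy the balance condition.
Result: Balanced


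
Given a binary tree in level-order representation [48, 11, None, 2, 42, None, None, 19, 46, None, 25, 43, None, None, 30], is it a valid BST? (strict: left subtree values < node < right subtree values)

Level-order array: [48, 11, None, 2, 42, None, None, 19, 46, None, 25, 43, None, None, 30]
Validate using subtree bounds (lo, hi): at each node, require lo < value < hi,
then recurse left with hi=value and right with lo=value.
Preorder trace (stopping at first violation):
  at node 48 with bounds (-inf, +inf): OK
  at node 11 with bounds (-inf, 48): OK
  at node 2 with bounds (-inf, 11): OK
  at node 42 with bounds (11, 48): OK
  at node 19 with bounds (11, 42): OK
  at node 25 with bounds (19, 42): OK
  at node 30 with bounds (25, 42): OK
  at node 46 with bounds (42, 48): OK
  at node 43 with bounds (42, 46): OK
No violation found at any node.
Result: Valid BST


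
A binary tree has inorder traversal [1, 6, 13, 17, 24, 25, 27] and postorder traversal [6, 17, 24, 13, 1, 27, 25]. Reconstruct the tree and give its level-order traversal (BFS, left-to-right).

Inorder:   [1, 6, 13, 17, 24, 25, 27]
Postorder: [6, 17, 24, 13, 1, 27, 25]
Algorithm: postorder visits root last, so walk postorder right-to-left;
each value is the root of the current inorder slice — split it at that
value, recurse on the right subtree first, then the left.
Recursive splits:
  root=25; inorder splits into left=[1, 6, 13, 17, 24], right=[27]
  root=27; inorder splits into left=[], right=[]
  root=1; inorder splits into left=[], right=[6, 13, 17, 24]
  root=13; inorder splits into left=[6], right=[17, 24]
  root=24; inorder splits into left=[17], right=[]
  root=17; inorder splits into left=[], right=[]
  root=6; inorder splits into left=[], right=[]
Reconstructed level-order: [25, 1, 27, 13, 6, 24, 17]


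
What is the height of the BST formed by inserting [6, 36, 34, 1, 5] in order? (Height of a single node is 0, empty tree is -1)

Insertion order: [6, 36, 34, 1, 5]
Tree (level-order array): [6, 1, 36, None, 5, 34]
Compute height bottom-up (empty subtree = -1):
  height(5) = 1 + max(-1, -1) = 0
  height(1) = 1 + max(-1, 0) = 1
  height(34) = 1 + max(-1, -1) = 0
  height(36) = 1 + max(0, -1) = 1
  height(6) = 1 + max(1, 1) = 2
Height = 2


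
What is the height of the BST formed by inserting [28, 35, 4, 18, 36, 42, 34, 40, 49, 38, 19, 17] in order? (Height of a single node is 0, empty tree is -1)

Insertion order: [28, 35, 4, 18, 36, 42, 34, 40, 49, 38, 19, 17]
Tree (level-order array): [28, 4, 35, None, 18, 34, 36, 17, 19, None, None, None, 42, None, None, None, None, 40, 49, 38]
Compute height bottom-up (empty subtree = -1):
  height(17) = 1 + max(-1, -1) = 0
  height(19) = 1 + max(-1, -1) = 0
  height(18) = 1 + max(0, 0) = 1
  height(4) = 1 + max(-1, 1) = 2
  height(34) = 1 + max(-1, -1) = 0
  height(38) = 1 + max(-1, -1) = 0
  height(40) = 1 + max(0, -1) = 1
  height(49) = 1 + max(-1, -1) = 0
  height(42) = 1 + max(1, 0) = 2
  height(36) = 1 + max(-1, 2) = 3
  height(35) = 1 + max(0, 3) = 4
  height(28) = 1 + max(2, 4) = 5
Height = 5


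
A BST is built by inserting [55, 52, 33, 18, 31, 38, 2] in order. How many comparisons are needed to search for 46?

Search path for 46: 55 -> 52 -> 33 -> 38
Found: False
Comparisons: 4


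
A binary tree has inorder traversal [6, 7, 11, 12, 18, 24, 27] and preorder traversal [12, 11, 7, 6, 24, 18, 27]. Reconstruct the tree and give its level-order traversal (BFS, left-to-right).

Inorder:  [6, 7, 11, 12, 18, 24, 27]
Preorder: [12, 11, 7, 6, 24, 18, 27]
Algorithm: preorder visits root first, so consume preorder in order;
for each root, split the current inorder slice at that value into
left-subtree inorder and right-subtree inorder, then recurse.
Recursive splits:
  root=12; inorder splits into left=[6, 7, 11], right=[18, 24, 27]
  root=11; inorder splits into left=[6, 7], right=[]
  root=7; inorder splits into left=[6], right=[]
  root=6; inorder splits into left=[], right=[]
  root=24; inorder splits into left=[18], right=[27]
  root=18; inorder splits into left=[], right=[]
  root=27; inorder splits into left=[], right=[]
Reconstructed level-order: [12, 11, 24, 7, 18, 27, 6]


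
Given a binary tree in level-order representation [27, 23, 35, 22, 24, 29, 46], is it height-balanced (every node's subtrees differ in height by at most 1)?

Tree (level-order array): [27, 23, 35, 22, 24, 29, 46]
Definition: a tree is height-balanced if, at every node, |h(left) - h(right)| <= 1 (empty subtree has height -1).
Bottom-up per-node check:
  node 22: h_left=-1, h_right=-1, diff=0 [OK], height=0
  node 24: h_left=-1, h_right=-1, diff=0 [OK], height=0
  node 23: h_left=0, h_right=0, diff=0 [OK], height=1
  node 29: h_left=-1, h_right=-1, diff=0 [OK], height=0
  node 46: h_left=-1, h_right=-1, diff=0 [OK], height=0
  node 35: h_left=0, h_right=0, diff=0 [OK], height=1
  node 27: h_left=1, h_right=1, diff=0 [OK], height=2
All nodes satisfy the balance condition.
Result: Balanced


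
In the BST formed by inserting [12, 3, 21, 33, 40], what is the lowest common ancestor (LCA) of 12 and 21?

Tree insertion order: [12, 3, 21, 33, 40]
Tree (level-order array): [12, 3, 21, None, None, None, 33, None, 40]
In a BST, the LCA of p=12, q=21 is the first node v on the
root-to-leaf path with p <= v <= q (go left if both < v, right if both > v).
Walk from root:
  at 12: 12 <= 12 <= 21, this is the LCA
LCA = 12


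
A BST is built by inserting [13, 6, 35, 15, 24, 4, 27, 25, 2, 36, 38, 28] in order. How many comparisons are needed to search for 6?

Search path for 6: 13 -> 6
Found: True
Comparisons: 2


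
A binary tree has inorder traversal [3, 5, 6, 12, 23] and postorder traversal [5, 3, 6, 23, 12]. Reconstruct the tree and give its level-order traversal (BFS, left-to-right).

Inorder:   [3, 5, 6, 12, 23]
Postorder: [5, 3, 6, 23, 12]
Algorithm: postorder visits root last, so walk postorder right-to-left;
each value is the root of the current inorder slice — split it at that
value, recurse on the right subtree first, then the left.
Recursive splits:
  root=12; inorder splits into left=[3, 5, 6], right=[23]
  root=23; inorder splits into left=[], right=[]
  root=6; inorder splits into left=[3, 5], right=[]
  root=3; inorder splits into left=[], right=[5]
  root=5; inorder splits into left=[], right=[]
Reconstructed level-order: [12, 6, 23, 3, 5]


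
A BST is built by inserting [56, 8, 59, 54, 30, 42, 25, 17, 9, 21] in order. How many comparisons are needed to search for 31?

Search path for 31: 56 -> 8 -> 54 -> 30 -> 42
Found: False
Comparisons: 5


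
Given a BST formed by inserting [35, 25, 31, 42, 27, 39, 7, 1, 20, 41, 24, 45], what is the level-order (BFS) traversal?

Tree insertion order: [35, 25, 31, 42, 27, 39, 7, 1, 20, 41, 24, 45]
Tree (level-order array): [35, 25, 42, 7, 31, 39, 45, 1, 20, 27, None, None, 41, None, None, None, None, None, 24]
BFS from the root, enqueuing left then right child of each popped node:
  queue [35] -> pop 35, enqueue [25, 42], visited so far: [35]
  queue [25, 42] -> pop 25, enqueue [7, 31], visited so far: [35, 25]
  queue [42, 7, 31] -> pop 42, enqueue [39, 45], visited so far: [35, 25, 42]
  queue [7, 31, 39, 45] -> pop 7, enqueue [1, 20], visited so far: [35, 25, 42, 7]
  queue [31, 39, 45, 1, 20] -> pop 31, enqueue [27], visited so far: [35, 25, 42, 7, 31]
  queue [39, 45, 1, 20, 27] -> pop 39, enqueue [41], visited so far: [35, 25, 42, 7, 31, 39]
  queue [45, 1, 20, 27, 41] -> pop 45, enqueue [none], visited so far: [35, 25, 42, 7, 31, 39, 45]
  queue [1, 20, 27, 41] -> pop 1, enqueue [none], visited so far: [35, 25, 42, 7, 31, 39, 45, 1]
  queue [20, 27, 41] -> pop 20, enqueue [24], visited so far: [35, 25, 42, 7, 31, 39, 45, 1, 20]
  queue [27, 41, 24] -> pop 27, enqueue [none], visited so far: [35, 25, 42, 7, 31, 39, 45, 1, 20, 27]
  queue [41, 24] -> pop 41, enqueue [none], visited so far: [35, 25, 42, 7, 31, 39, 45, 1, 20, 27, 41]
  queue [24] -> pop 24, enqueue [none], visited so far: [35, 25, 42, 7, 31, 39, 45, 1, 20, 27, 41, 24]
Result: [35, 25, 42, 7, 31, 39, 45, 1, 20, 27, 41, 24]


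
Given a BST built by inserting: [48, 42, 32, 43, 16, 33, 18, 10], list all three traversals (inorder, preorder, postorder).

Tree insertion order: [48, 42, 32, 43, 16, 33, 18, 10]
Tree (level-order array): [48, 42, None, 32, 43, 16, 33, None, None, 10, 18]
Inorder (L, root, R): [10, 16, 18, 32, 33, 42, 43, 48]
Preorder (root, L, R): [48, 42, 32, 16, 10, 18, 33, 43]
Postorder (L, R, root): [10, 18, 16, 33, 32, 43, 42, 48]


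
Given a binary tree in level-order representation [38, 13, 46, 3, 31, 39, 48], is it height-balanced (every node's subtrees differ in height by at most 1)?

Tree (level-order array): [38, 13, 46, 3, 31, 39, 48]
Definition: a tree is height-balanced if, at every node, |h(left) - h(right)| <= 1 (empty subtree has height -1).
Bottom-up per-node check:
  node 3: h_left=-1, h_right=-1, diff=0 [OK], height=0
  node 31: h_left=-1, h_right=-1, diff=0 [OK], height=0
  node 13: h_left=0, h_right=0, diff=0 [OK], height=1
  node 39: h_left=-1, h_right=-1, diff=0 [OK], height=0
  node 48: h_left=-1, h_right=-1, diff=0 [OK], height=0
  node 46: h_left=0, h_right=0, diff=0 [OK], height=1
  node 38: h_left=1, h_right=1, diff=0 [OK], height=2
All nodes satisfy the balance condition.
Result: Balanced


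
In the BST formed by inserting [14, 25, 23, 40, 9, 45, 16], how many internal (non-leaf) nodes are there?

Tree built from: [14, 25, 23, 40, 9, 45, 16]
Tree (level-order array): [14, 9, 25, None, None, 23, 40, 16, None, None, 45]
Rule: An internal node has at least one child.
Per-node child counts:
  node 14: 2 child(ren)
  node 9: 0 child(ren)
  node 25: 2 child(ren)
  node 23: 1 child(ren)
  node 16: 0 child(ren)
  node 40: 1 child(ren)
  node 45: 0 child(ren)
Matching nodes: [14, 25, 23, 40]
Count of internal (non-leaf) nodes: 4


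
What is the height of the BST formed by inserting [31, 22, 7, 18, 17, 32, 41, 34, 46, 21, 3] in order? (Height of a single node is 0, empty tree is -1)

Insertion order: [31, 22, 7, 18, 17, 32, 41, 34, 46, 21, 3]
Tree (level-order array): [31, 22, 32, 7, None, None, 41, 3, 18, 34, 46, None, None, 17, 21]
Compute height bottom-up (empty subtree = -1):
  height(3) = 1 + max(-1, -1) = 0
  height(17) = 1 + max(-1, -1) = 0
  height(21) = 1 + max(-1, -1) = 0
  height(18) = 1 + max(0, 0) = 1
  height(7) = 1 + max(0, 1) = 2
  height(22) = 1 + max(2, -1) = 3
  height(34) = 1 + max(-1, -1) = 0
  height(46) = 1 + max(-1, -1) = 0
  height(41) = 1 + max(0, 0) = 1
  height(32) = 1 + max(-1, 1) = 2
  height(31) = 1 + max(3, 2) = 4
Height = 4


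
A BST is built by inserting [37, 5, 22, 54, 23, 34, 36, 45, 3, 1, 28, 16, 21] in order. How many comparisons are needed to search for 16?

Search path for 16: 37 -> 5 -> 22 -> 16
Found: True
Comparisons: 4


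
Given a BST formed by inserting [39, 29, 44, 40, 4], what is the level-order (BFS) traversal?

Tree insertion order: [39, 29, 44, 40, 4]
Tree (level-order array): [39, 29, 44, 4, None, 40]
BFS from the root, enqueuing left then right child of each popped node:
  queue [39] -> pop 39, enqueue [29, 44], visited so far: [39]
  queue [29, 44] -> pop 29, enqueue [4], visited so far: [39, 29]
  queue [44, 4] -> pop 44, enqueue [40], visited so far: [39, 29, 44]
  queue [4, 40] -> pop 4, enqueue [none], visited so far: [39, 29, 44, 4]
  queue [40] -> pop 40, enqueue [none], visited so far: [39, 29, 44, 4, 40]
Result: [39, 29, 44, 4, 40]


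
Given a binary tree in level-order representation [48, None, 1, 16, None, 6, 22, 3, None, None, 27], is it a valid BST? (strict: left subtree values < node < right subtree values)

Level-order array: [48, None, 1, 16, None, 6, 22, 3, None, None, 27]
Validate using subtree bounds (lo, hi): at each node, require lo < value < hi,
then recurse left with hi=value and right with lo=value.
Preorder trace (stopping at first violation):
  at node 48 with bounds (-inf, +inf): OK
  at node 1 with bounds (48, +inf): VIOLATION
Node 1 violates its bound: not (48 < 1 < +inf).
Result: Not a valid BST


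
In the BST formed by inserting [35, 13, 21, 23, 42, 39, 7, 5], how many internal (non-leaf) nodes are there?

Tree built from: [35, 13, 21, 23, 42, 39, 7, 5]
Tree (level-order array): [35, 13, 42, 7, 21, 39, None, 5, None, None, 23]
Rule: An internal node has at least one child.
Per-node child counts:
  node 35: 2 child(ren)
  node 13: 2 child(ren)
  node 7: 1 child(ren)
  node 5: 0 child(ren)
  node 21: 1 child(ren)
  node 23: 0 child(ren)
  node 42: 1 child(ren)
  node 39: 0 child(ren)
Matching nodes: [35, 13, 7, 21, 42]
Count of internal (non-leaf) nodes: 5


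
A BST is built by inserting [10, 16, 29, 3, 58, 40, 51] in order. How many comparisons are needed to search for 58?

Search path for 58: 10 -> 16 -> 29 -> 58
Found: True
Comparisons: 4


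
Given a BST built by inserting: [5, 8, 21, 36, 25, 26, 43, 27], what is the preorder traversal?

Tree insertion order: [5, 8, 21, 36, 25, 26, 43, 27]
Tree (level-order array): [5, None, 8, None, 21, None, 36, 25, 43, None, 26, None, None, None, 27]
Preorder traversal: [5, 8, 21, 36, 25, 26, 27, 43]


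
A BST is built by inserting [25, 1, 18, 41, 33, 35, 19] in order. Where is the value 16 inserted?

Starting tree (level order): [25, 1, 41, None, 18, 33, None, None, 19, None, 35]
Insertion path: 25 -> 1 -> 18
Result: insert 16 as left child of 18
Final tree (level order): [25, 1, 41, None, 18, 33, None, 16, 19, None, 35]


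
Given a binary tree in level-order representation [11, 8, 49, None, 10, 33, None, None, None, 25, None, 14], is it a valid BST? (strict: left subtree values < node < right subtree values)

Level-order array: [11, 8, 49, None, 10, 33, None, None, None, 25, None, 14]
Validate using subtree bounds (lo, hi): at each node, require lo < value < hi,
then recurse left with hi=value and right with lo=value.
Preorder trace (stopping at first violation):
  at node 11 with bounds (-inf, +inf): OK
  at node 8 with bounds (-inf, 11): OK
  at node 10 with bounds (8, 11): OK
  at node 49 with bounds (11, +inf): OK
  at node 33 with bounds (11, 49): OK
  at node 25 with bounds (11, 33): OK
  at node 14 with bounds (11, 25): OK
No violation found at any node.
Result: Valid BST
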